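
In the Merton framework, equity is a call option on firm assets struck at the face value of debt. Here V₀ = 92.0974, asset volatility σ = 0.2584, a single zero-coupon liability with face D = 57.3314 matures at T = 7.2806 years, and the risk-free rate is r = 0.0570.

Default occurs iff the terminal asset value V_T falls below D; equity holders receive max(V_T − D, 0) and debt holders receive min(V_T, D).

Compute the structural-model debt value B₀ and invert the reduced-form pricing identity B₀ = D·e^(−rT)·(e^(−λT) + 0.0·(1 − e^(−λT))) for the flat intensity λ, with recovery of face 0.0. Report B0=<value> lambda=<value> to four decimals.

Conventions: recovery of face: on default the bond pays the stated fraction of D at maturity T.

B0=35.9630 lambda=0.0071

Apply the equity-as-call identities (strike 57.3314, horizon 7.2806 years):
d₁ = [ln(V₀/D) + (r + σ²/2)T] / (σ√T)
   = [ln(92.0974/57.3314) + (0.0570 + 0.5·0.2584²)·7.2806] / (0.2584·√7.2806)
   = [0.473998 + 0.658059] / 0.697230 = 1.623650
d₂ = d₁ − σ√T = 1.623650 − 0.697230 = 0.926420
N(d₁) = 0.947775,  N(d₂) = 0.822886,  e^(−rT) = 0.660344
E₀ = V₀·N(d₁) − D·e^(−rT)·N(d₂)
   = 92.0974·0.947775 − 57.3314·0.660344·0.822886 = 56.134394
B₀ = V₀ − E₀ = 92.0974 − 56.134394 = 35.963006
e^(−λT) = (B₀·e^(rT)/D − 0)/(1 − 0) = (35.9630·1.514362/57.3314 − 0)/1 = 0.94993318
λ = −ln(0.94993318)/7.2806 = 0.007055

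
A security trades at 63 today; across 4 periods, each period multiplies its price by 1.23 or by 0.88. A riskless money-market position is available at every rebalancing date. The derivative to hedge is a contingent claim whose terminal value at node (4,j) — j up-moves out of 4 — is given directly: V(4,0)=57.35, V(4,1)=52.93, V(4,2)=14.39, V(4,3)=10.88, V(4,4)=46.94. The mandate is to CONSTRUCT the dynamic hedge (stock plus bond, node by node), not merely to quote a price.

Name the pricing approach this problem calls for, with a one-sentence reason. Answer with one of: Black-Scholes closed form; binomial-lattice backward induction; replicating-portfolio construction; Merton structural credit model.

Key observation: what is demanded is not a single number but the (Δ, B) position at each node of the 1.23/0.88 tree starting at 63; constructing those positions is the replicating-portfolio method.

framework: replicating-portfolio construction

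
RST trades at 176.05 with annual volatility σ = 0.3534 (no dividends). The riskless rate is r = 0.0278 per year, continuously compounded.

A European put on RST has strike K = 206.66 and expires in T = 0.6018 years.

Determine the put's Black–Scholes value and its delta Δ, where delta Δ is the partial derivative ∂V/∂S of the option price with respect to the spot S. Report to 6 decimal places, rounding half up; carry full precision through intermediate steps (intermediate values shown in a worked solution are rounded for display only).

σ√T = 0.3534·√0.6018 = 0.274153
d₁ = (ln(S/K) + (r+σ²/2)T) / (σ√T) = (ln(176.05/206.66) + (0.0278+0.3534²/2)·0.6018) / 0.274153 = (-0.160307 + 0.054310) / 0.274153 = -0.386635
d₂ = d₁ − σ√T = -0.386635 − 0.274153 = -0.660787
e^{−rT} = 0.983409
N(−d₁) = 0.650487,  N(−d₂) = 0.745626
Put price V = K·e^{−rT}·N(−d₂) − S·N(−d₁) = 151.534502 − 114.518178 = 37.016323
Δ = −N(−d₁) = -0.650487

price = 37.016323
Δ = -0.650487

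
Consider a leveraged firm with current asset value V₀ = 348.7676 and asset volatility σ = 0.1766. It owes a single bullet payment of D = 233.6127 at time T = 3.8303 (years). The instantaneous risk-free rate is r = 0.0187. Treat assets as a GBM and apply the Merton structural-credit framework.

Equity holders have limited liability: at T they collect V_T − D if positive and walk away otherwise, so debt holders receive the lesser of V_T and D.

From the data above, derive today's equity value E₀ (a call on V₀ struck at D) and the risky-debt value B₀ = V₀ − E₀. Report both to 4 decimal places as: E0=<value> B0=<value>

E0=135.0177 B0=213.7499

Apply the equity-as-call identities (strike 233.6127, horizon 3.8303 years):
d₁ = [ln(V₀/D) + (r + σ²/2)T] / (σ√T)
   = [ln(348.7676/233.6127) + (0.0187 + 0.5·0.1766²)·3.8303] / (0.1766·√3.8303)
   = [0.400741 + 0.131355] / 0.345627 = 1.539513
d₂ = d₁ − σ√T = 1.539513 − 0.345627 = 1.193887
N(d₁) = 0.938160,  N(d₂) = 0.883739,  e^(−rT) = 0.930878
E₀ = V₀·N(d₁) − D·e^(−rT)·N(d₂)
   = 348.7676·0.938160 − 233.6127·0.930878·0.883739 = 135.017691
B₀ = V₀ − E₀ = 348.7676 − 135.017691 = 213.749909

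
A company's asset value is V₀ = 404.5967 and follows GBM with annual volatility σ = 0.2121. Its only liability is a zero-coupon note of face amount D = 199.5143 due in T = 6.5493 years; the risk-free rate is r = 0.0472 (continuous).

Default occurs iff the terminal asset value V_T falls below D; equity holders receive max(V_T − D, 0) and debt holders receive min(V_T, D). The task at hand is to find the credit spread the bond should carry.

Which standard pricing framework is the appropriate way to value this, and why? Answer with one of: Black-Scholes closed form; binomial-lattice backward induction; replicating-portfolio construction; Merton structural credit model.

Key observation: the asked-for credit quantity lives on the firm's capital structure — asset value, asset volatility, debt face 199.5143 — which is the structural model's domain.

framework: Merton structural credit model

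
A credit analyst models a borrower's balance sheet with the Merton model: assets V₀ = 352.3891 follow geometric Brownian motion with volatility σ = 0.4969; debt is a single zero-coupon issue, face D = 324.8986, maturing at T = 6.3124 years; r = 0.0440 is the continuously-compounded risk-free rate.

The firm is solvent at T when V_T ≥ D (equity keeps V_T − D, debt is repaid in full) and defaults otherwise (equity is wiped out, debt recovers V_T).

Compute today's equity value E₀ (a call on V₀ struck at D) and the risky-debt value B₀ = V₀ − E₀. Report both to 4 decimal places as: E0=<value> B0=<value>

E0=198.0132 B0=154.3759

Apply the equity-as-call identities (strike 324.8986, horizon 6.3124 years):
d₁ = [ln(V₀/D) + (r + σ²/2)T] / (σ√T)
   = [ln(352.3891/324.8986) + (0.0440 + 0.5·0.4969²)·6.3124] / (0.4969·√6.3124)
   = [0.081223 + 1.057042] / 1.248436 = 0.911752
d₂ = d₁ − σ√T = 0.911752 − 1.248436 = -0.336683
N(d₁) = 0.819050,  N(d₂) = 0.368178,  e^(−rT) = 0.757490
E₀ = V₀·N(d₁) − D·e^(−rT)·N(d₂)
   = 352.3891·0.819050 − 324.8986·0.757490·0.368178 = 198.013232
B₀ = V₀ − E₀ = 352.3891 − 198.013232 = 154.375868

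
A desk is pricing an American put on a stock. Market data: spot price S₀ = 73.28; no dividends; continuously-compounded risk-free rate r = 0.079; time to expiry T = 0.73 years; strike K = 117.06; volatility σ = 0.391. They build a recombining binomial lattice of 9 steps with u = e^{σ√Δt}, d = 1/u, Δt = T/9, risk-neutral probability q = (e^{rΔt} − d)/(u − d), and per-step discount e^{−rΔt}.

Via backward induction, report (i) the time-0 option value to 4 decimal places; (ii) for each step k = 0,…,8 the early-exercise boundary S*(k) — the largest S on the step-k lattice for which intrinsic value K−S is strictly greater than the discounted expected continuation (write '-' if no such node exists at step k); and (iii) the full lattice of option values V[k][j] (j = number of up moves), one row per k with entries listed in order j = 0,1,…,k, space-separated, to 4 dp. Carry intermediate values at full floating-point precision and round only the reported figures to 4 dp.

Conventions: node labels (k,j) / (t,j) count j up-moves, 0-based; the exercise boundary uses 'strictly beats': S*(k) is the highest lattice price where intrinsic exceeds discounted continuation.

Δt=0.08111  u=1.11779  d=0.89462  q=0.50099  discount=0.99361
step 9 (expiry): payoffs max(K−S,0) = 90.1614 83.4511 75.0670 64.5913 51.5023 35.1481 14.7141 0.0000 0.0000 0.0000
step 8: (k=8,j=0): S=30.0671, K−S=86.9929, hold=86.2452 ⇒ V=86.9929 exercise | (k=8,j=1): S=37.5678, K−S=79.4922, hold=78.7445 ⇒ V=79.4922 exercise | (k=8,j=2): S=46.9395, K−S=70.1205, hold=69.3728 ⇒ V=70.1205 exercise | (k=8,j=3): S=58.6492, K−S=58.4108, hold=57.6631 ⇒ V=58.4108 exercise | (k=8,j=4): S=73.2800, K−S=43.7800, hold=43.0323 ⇒ V=43.7800 exercise | (k=8,j=5): S=91.5606, K−S=25.4994, hold=24.7517 ⇒ V=25.4994 exercise | (k=8,j=6): S=114.4016, K−S=2.6584, hold=7.2955 ⇒ V=7.2955 continue | (k=8,j=7): S=142.9406, K−S=0.0000, hold=0.0000 ⇒ V=0.0000 continue | (k=8,j=8): S=178.5989, K−S=0.0000, hold=0.0000 ⇒ V=0.0000 continue  boundary S*=91.5606
step 7: (k=7,j=0): S=33.6089, K−S=83.4511, hold=82.7034 ⇒ V=83.4511 exercise | (k=7,j=1): S=41.9930, K−S=75.0670, hold=74.3193 ⇒ V=75.0670 exercise | (k=7,j=2): S=52.4687, K−S=64.5913, hold=63.8436 ⇒ V=64.5913 exercise | (k=7,j=3): S=65.5577, K−S=51.5023, hold=50.7546 ⇒ V=51.5023 exercise | (k=7,j=4): S=81.9119, K−S=35.1481, hold=34.4004 ⇒ V=35.1481 exercise | (k=7,j=5): S=102.3459, K−S=14.7141, hold=16.2747 ⇒ V=16.2747 continue | (k=7,j=6): S=127.8774, K−S=0.0000, hold=3.6173 ⇒ V=3.6173 continue | (k=7,j=7): S=159.7780, K−S=0.0000, hold=0.0000 ⇒ V=0.0000 continue  boundary S*=81.9119
step 6: (k=6,j=0): S=37.5678, K−S=79.4922, hold=78.7445 ⇒ V=79.4922 exercise | (k=6,j=1): S=46.9395, K−S=70.1205, hold=69.3728 ⇒ V=70.1205 exercise | (k=6,j=2): S=58.6492, K−S=58.4108, hold=57.6631 ⇒ V=58.4108 exercise | (k=6,j=3): S=73.2800, K−S=43.7800, hold=43.0323 ⇒ V=43.7800 exercise | (k=6,j=4): S=91.5606, K−S=25.4994, hold=25.5285 ⇒ V=25.5285 continue | (k=6,j=5): S=114.4016, K−S=2.6584, hold=9.8700 ⇒ V=9.8700 continue | (k=6,j=6): S=142.9406, K−S=0.0000, hold=1.7935 ⇒ V=1.7935 continue  boundary S*=73.2800
step 5: (k=5,j=0): S=41.9930, K−S=75.0670, hold=74.3193 ⇒ V=75.0670 exercise | (k=5,j=1): S=52.4687, K−S=64.5913, hold=63.8436 ⇒ V=64.5913 exercise | (k=5,j=2): S=65.5577, K−S=51.5023, hold=50.7546 ⇒ V=51.5023 exercise | (k=5,j=3): S=81.9119, K−S=35.1481, hold=34.4149 ⇒ V=35.1481 exercise | (k=5,j=4): S=102.3459, K−S=14.7141, hold=17.5708 ⇒ V=17.5708 continue | (k=5,j=5): S=127.8774, K−S=0.0000, hold=5.7865 ⇒ V=5.7865 continue  boundary S*=81.9119
step 4: (k=4,j=0): S=46.9395, K−S=70.1205, hold=69.3728 ⇒ V=70.1205 exercise | (k=4,j=1): S=58.6492, K−S=58.4108, hold=57.6631 ⇒ V=58.4108 exercise | (k=4,j=2): S=73.2800, K−S=43.7800, hold=43.0323 ⇒ V=43.7800 exercise | (k=4,j=3): S=91.5606, K−S=25.4994, hold=26.1737 ⇒ V=26.1737 continue | (k=4,j=4): S=114.4016, K−S=2.6584, hold=11.5924 ⇒ V=11.5924 continue  boundary S*=73.2800
step 3: (k=3,j=0): S=52.4687, K−S=64.5913, hold=63.8436 ⇒ V=64.5913 exercise | (k=3,j=1): S=65.5577, K−S=51.5023, hold=50.7546 ⇒ V=51.5023 exercise | (k=3,j=2): S=81.9119, K−S=35.1481, hold=34.7361 ⇒ V=35.1481 exercise | (k=3,j=3): S=102.3459, K−S=14.7141, hold=18.7480 ⇒ V=18.7480 continue  boundary S*=81.9119
step 2: (k=2,j=0): S=58.6492, K−S=58.4108, hold=57.6631 ⇒ V=58.4108 exercise | (k=2,j=1): S=73.2800, K−S=43.7800, hold=43.0323 ⇒ V=43.7800 exercise | (k=2,j=2): S=91.5606, K−S=25.4994, hold=26.7597 ⇒ V=26.7597 continue  boundary S*=73.2800
step 1: (k=1,j=0): S=65.5577, K−S=51.5023, hold=50.7546 ⇒ V=51.5023 exercise | (k=1,j=1): S=81.9119, K−S=35.1481, hold=35.0278 ⇒ V=35.1481 exercise  boundary S*=81.9119
step 0: (k=0,j=0): S=73.2800, K−S=43.7800, hold=43.0323 ⇒ V=43.7800 exercise  boundary S*=73.2800

price = 43.7800
boundary = 73.2800 81.9119 73.2800 81.9119 73.2800 81.9119 73.2800 81.9119 91.5606
tree:
43.7800
51.5023 35.1481
58.4108 43.7800 26.7597
64.5913 51.5023 35.1481 18.7480
70.1205 58.4108 43.7800 26.1737 11.5924
75.0670 64.5913 51.5023 35.1481 17.5708 5.7865
79.4922 70.1205 58.4108 43.7800 25.5285 9.8700 1.7935
83.4511 75.0670 64.5913 51.5023 35.1481 16.2747 3.6173 0.0000
86.9929 79.4922 70.1205 58.4108 43.7800 25.4994 7.2955 0.0000 0.0000
90.1614 83.4511 75.0670 64.5913 51.5023 35.1481 14.7141 0.0000 0.0000 0.0000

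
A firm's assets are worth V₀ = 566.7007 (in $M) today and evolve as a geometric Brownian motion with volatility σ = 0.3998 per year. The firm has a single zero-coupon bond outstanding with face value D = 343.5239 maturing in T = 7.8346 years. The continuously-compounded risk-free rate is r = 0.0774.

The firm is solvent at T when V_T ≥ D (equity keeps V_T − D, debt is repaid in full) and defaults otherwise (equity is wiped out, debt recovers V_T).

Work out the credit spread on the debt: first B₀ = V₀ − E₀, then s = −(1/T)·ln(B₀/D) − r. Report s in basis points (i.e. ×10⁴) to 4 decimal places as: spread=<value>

spread=207.4622

Work the structural quantities from V₀ = 566.7007 against face 343.5239:
d₁ = [ln(V₀/D) + (r + σ²/2)T] / (σ√T)
   = [ln(566.7007/343.5239) + (0.0774 + 0.5·0.3998²)·7.8346] / (0.3998·√7.8346)
   = [0.500575 + 1.232539] / 1.119054 = 1.548731
d₂ = d₁ − σ√T = 1.548731 − 1.119054 = 0.429676
N(d₁) = 0.939277,  N(d₂) = 0.666284,  e^(−rT) = 0.545312
E₀ = V₀·N(d₁) − D·e^(−rT)·N(d₂)
   = 566.7007·0.939277 − 343.5239·0.545312·0.666284 = 407.475375
B₀ = V₀ − E₀ = 566.7007 − 407.475375 = 159.225325
spread = −(1/T)·ln(B₀/D) − r = −(1/7.8346)·ln(159.225325/343.5239) − 0.0774 = 0.02074622
in basis points: 0.02074622 × 10⁴ = 207.4622 bp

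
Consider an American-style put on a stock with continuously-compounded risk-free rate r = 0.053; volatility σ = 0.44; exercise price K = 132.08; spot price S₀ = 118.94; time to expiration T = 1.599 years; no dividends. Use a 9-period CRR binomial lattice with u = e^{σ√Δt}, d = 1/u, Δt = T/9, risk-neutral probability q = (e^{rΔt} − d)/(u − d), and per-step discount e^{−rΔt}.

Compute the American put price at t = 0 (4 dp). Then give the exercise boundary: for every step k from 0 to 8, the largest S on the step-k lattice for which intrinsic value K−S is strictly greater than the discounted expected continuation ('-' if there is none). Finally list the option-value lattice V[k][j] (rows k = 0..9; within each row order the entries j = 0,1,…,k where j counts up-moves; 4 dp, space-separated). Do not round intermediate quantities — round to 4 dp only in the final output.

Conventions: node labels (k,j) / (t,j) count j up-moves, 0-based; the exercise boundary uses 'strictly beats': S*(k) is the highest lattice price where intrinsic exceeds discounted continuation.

Δt=0.17767, u=1.20377, d=0.83072, q=0.47913, disc=e^(-rΔt)=0.99063
k=9 terminal: V=max(K-S,0) → 109.6711 99.6078 85.0254 63.8945 33.2741 0.0000 0.0000 0.0000 0.0000 0.0000
k=8: j=0 S=26.9753 intr=105.1047 cont=103.8669 V=105.1047[EX]; j=1 S=39.0892 intr=92.9908 cont=91.7530 V=92.9908[EX]; j=2 S=56.6431 intr=75.4369 cont=74.1990 V=75.4369[EX]; j=3 S=82.0800 intr=50.0000 cont=48.7621 V=50.0000[EX]; j=4 S=118.9400 intr=13.1400 cont=17.1692 V=17.1692[hold]; j=5 S=172.3528 intr=0.0000 cont=0.0000 V=0.0000[hold]; j=6 S=249.7520 intr=0.0000 cont=0.0000 V=0.0000[hold]; j=7 S=361.9091 intr=0.0000 cont=0.0000 V=0.0000[hold]; j=8 S=524.4330 intr=0.0000 cont=0.0000 V=0.0000[hold]  S*(8)=82.0800
k=7: j=0 S=32.4722 intr=99.6078 cont=98.3700 V=99.6078[EX]; j=1 S=47.0546 intr=85.0254 cont=83.7876 V=85.0254[EX]; j=2 S=68.1855 intr=63.8945 cont=62.6566 V=63.8945[EX]; j=3 S=98.8059 intr=33.2741 cont=33.9487 V=33.9487[hold]; j=4 S=143.1770 intr=0.0000 cont=8.8591 V=8.8591[hold]; j=5 S=207.4740 intr=0.0000 cont=0.0000 V=0.0000[hold]; j=6 S=300.6452 intr=0.0000 cont=0.0000 V=0.0000[hold]; j=7 S=435.6570 intr=0.0000 cont=0.0000 V=0.0000[hold]  S*(7)=68.1855
k=6: j=0 S=39.0892 intr=92.9908 cont=91.7530 V=92.9908[EX]; j=1 S=56.6431 intr=75.4369 cont=74.1990 V=75.4369[EX]; j=2 S=82.0800 intr=50.0000 cont=49.0823 V=50.0000[EX]; j=3 S=118.9400 intr=13.1400 cont=21.7221 V=21.7221[hold]; j=4 S=172.3528 intr=0.0000 cont=4.5712 V=4.5712[hold]; j=5 S=249.7520 intr=0.0000 cont=0.0000 V=0.0000[hold]; j=6 S=361.9091 intr=0.0000 cont=0.0000 V=0.0000[hold]  S*(6)=82.0800
k=5: j=0 S=47.0546 intr=85.0254 cont=83.7876 V=85.0254[EX]; j=1 S=68.1855 intr=63.8945 cont=62.6566 V=63.8945[EX]; j=2 S=98.8059 intr=33.2741 cont=36.1096 V=36.1096[hold]; j=3 S=143.1770 intr=0.0000 cont=13.3781 V=13.3781[hold]; j=4 S=207.4740 intr=0.0000 cont=2.3587 V=2.3587[hold]; j=5 S=300.6452 intr=0.0000 cont=0.0000 V=0.0000[hold]  S*(5)=68.1855
k=4: j=0 S=56.6431 intr=75.4369 cont=74.1990 V=75.4369[EX]; j=1 S=82.0800 intr=50.0000 cont=50.1079 V=50.1079[hold]; j=2 S=118.9400 intr=13.1400 cont=24.9820 V=24.9820[hold]; j=3 S=172.3528 intr=0.0000 cont=8.0225 V=8.0225[hold]; j=4 S=249.7520 intr=0.0000 cont=1.2171 V=1.2171[hold]  S*(4)=56.6431
k=3: j=0 S=68.1855 intr=63.8945 cont=62.7078 V=63.8945[EX]; j=1 S=98.8059 intr=33.2741 cont=37.7126 V=37.7126[hold]; j=2 S=143.1770 intr=0.0000 cont=16.6983 V=16.6983[hold]; j=3 S=207.4740 intr=0.0000 cont=4.7172 V=4.7172[hold]  S*(3)=68.1855
k=2: j=0 S=82.0800 intr=50.0000 cont=50.8688 V=50.8688[hold]; j=1 S=118.9400 intr=13.1400 cont=27.3850 V=27.3850[hold]; j=2 S=172.3528 intr=0.0000 cont=10.8551 V=10.8551[hold]  S*(2)=-
k=1: j=0 S=98.8059 intr=33.2741 cont=39.2458 V=39.2458[hold]; j=1 S=143.1770 intr=0.0000 cont=19.2826 V=19.2826[hold]  S*(1)=-
k=0: j=0 S=118.9400 intr=13.1400 cont=29.4027 V=29.4027[hold]  S*(0)=-

price = 29.4027
boundary = - - - 68.1855 56.6431 68.1855 82.0800 68.1855 82.0800
tree:
29.4027
39.2458 19.2826
50.8688 27.3850 10.8551
63.8945 37.7126 16.6983 4.7172
75.4369 50.1079 24.9820 8.0225 1.2171
85.0254 63.8945 36.1096 13.3781 2.3587 0.0000
92.9908 75.4369 50.0000 21.7221 4.5712 0.0000 0.0000
99.6078 85.0254 63.8945 33.9487 8.8591 0.0000 0.0000 0.0000
105.1047 92.9908 75.4369 50.0000 17.1692 0.0000 0.0000 0.0000 0.0000
109.6711 99.6078 85.0254 63.8945 33.2741 0.0000 0.0000 0.0000 0.0000 0.0000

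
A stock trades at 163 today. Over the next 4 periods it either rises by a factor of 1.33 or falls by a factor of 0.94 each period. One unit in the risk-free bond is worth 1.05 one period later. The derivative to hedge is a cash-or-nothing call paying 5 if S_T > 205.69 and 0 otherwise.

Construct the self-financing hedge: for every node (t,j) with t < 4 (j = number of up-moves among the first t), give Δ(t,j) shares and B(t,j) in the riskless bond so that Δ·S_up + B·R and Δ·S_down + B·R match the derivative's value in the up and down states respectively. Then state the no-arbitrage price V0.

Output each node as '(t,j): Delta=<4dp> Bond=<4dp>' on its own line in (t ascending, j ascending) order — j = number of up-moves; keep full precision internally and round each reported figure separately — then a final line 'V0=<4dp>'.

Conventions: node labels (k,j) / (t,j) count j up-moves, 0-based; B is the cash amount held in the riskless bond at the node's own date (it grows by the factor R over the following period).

(0,0): Delta=0.0296 Bond=-3.5271
(1,0): Delta=0.0307 Bond=-3.8726
(1,1): Delta=0.0276 Bond=-3.2732
(2,0): Delta=0.0239 Bond=-3.0831
(2,1): Delta=0.0430 Bond=-6.5687
(2,2): Delta=0.0000 Bond=4.5351
(3,0): Delta=0.0000 Bond=0.0000
(3,1): Delta=0.0669 Bond=-11.4774
(3,2): Delta=0.0000 Bond=4.7619
(3,3): Delta=0.0000 Bond=4.7619
V0=1.3032

Since d<R<u, set p* = (R−d)/(u−d) = 0.2821; price each node as the discounted p*-expectation of its children.
At maturity the claim pays: V(4,0)=0.0000, V(4,1)=0.0000, V(4,2)=5.0000, V(4,3)=5.0000, V(4,4)=5.0000
Node (3,0) S=135.3852: V=(p*·0.0000+(1−p*)·0.0000)/1.05=0.0000; Δ=(0.0000−0.0000)/(180.0623−127.2621)=0.0000; B=V−Δ·S=0.0000
Node (3,1) S=191.5556: V=(p*·5.0000+(1−p*)·0.0000)/1.05=1.3431; Δ=(5.0000−0.0000)/(254.7690−180.0623)=0.0669; B=V−Δ·S=-11.4774
Node (3,2) S=271.0309: V=(p*·5.0000+(1−p*)·5.0000)/1.05=4.7619; Δ=(5.0000−5.0000)/(360.4710−254.7690)=0.0000; B=V−Δ·S=4.7619
Node (3,3) S=383.4798: V=(p*·5.0000+(1−p*)·5.0000)/1.05=4.7619; Δ=(5.0000−5.0000)/(510.0282−360.4710)=0.0000; B=V−Δ·S=4.7619
Node (2,0) S=144.0268: V=(p*·1.3431+(1−p*)·0.0000)/1.05=0.3608; Δ=(1.3431−0.0000)/(191.5556−135.3852)=0.0239; B=V−Δ·S=-3.0831
Node (2,1) S=203.7826: V=(p*·4.7619+(1−p*)·1.3431)/1.05=2.1975; Δ=(4.7619−1.3431)/(271.0309−191.5556)=0.0430; B=V−Δ·S=-6.5687
Node (2,2) S=288.3307: V=(p*·4.7619+(1−p*)·4.7619)/1.05=4.5351; Δ=(4.7619−4.7619)/(383.4798−271.0309)=0.0000; B=V−Δ·S=4.5351
Node (1,0) S=153.2200: V=(p*·2.1975+(1−p*)·0.3608)/1.05=0.8370; Δ=(2.1975−0.3608)/(203.7826−144.0268)=0.0307; B=V−Δ·S=-3.8726
Node (1,1) S=216.7900: V=(p*·4.5351+(1−p*)·2.1975)/1.05=2.7208; Δ=(4.5351−2.1975)/(288.3307−203.7826)=0.0276; B=V−Δ·S=-3.2732
Node (0,0) S=163.0000: V=(p*·2.7208+(1−p*)·0.8370)/1.05=1.3032; Δ=(2.7208−0.8370)/(216.7900−153.2200)=0.0296; B=V−Δ·S=-3.5271
Check: Δ(0,0)·S0 + B(0,0) = 1.3032 = V0.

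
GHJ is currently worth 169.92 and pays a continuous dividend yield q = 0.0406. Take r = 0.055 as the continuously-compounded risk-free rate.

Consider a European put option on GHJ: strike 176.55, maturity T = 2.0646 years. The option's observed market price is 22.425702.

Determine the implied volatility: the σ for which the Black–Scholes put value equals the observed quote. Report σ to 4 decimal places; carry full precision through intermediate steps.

At σ = 0.2430 the Black–Scholes value reproduces the quote:
σ√T = 0.243·√2.0646 = 0.349160
d₁ = (ln(S/K) + (r−q+σ²/2)T) / (σ√T) = (ln(169.92/176.55) + (0.055−0.0406+0.243²/2)·2.0646) / 0.349160 = (-0.038276 + 0.090687) / 0.349160 = 0.150104
d₂ = d₁ − σ√T = 0.150104 − 0.349160 = -0.199056
e^{−rT} = 0.892657
e^{−qT} = 0.919594
N(−d₁) = 0.440341,  N(−d₂) = 0.578891
V = K·e^{−rT}·N(−d₂) − S·e^{−qT}·N(−d₁) = 91.232335 − 68.806632 = 22.425702 (the quoted price), and the Black–Scholes price is strictly increasing in σ, so σ is unique

sigma = 0.2430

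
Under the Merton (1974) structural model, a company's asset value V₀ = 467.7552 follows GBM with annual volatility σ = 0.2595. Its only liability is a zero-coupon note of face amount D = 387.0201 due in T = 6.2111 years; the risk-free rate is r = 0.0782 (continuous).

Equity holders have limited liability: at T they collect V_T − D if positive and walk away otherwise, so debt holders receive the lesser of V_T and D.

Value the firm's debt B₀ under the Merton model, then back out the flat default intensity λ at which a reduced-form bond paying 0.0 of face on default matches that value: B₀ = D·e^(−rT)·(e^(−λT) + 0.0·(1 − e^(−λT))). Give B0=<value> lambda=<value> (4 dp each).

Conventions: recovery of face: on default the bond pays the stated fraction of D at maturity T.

With assets at 467.7552 and a single debt payment of 387.0201 at 6.2111 years:
d₁ = [ln(V₀/D) + (r + σ²/2)T] / (σ√T)
   = [ln(467.7552/387.0201) + (0.0782 + 0.5·0.2595²)·6.2111] / (0.2595·√6.2111)
   = [0.189468 + 0.694837] / 0.646728 = 1.367352
d₂ = d₁ − σ√T = 1.367352 − 0.646728 = 0.720624
N(d₁) = 0.914243,  N(d₂) = 0.764430,  e^(−rT) = 0.615261
E₀ = V₀·N(d₁) − D·e^(−rT)·N(d₂)
   = 467.7552·0.914243 − 387.0201·0.615261·0.764430 = 245.616830
B₀ = V₀ − E₀ = 467.7552 − 245.616830 = 222.138370
e^(−λT) = (B₀·e^(rT)/D − 0)/(1 − 0) = (222.1384·1.625325/387.0201 − 0)/1 = 0.93288999
λ = −ln(0.93288999)/6.2111 = 0.011184

B0=222.1384 lambda=0.0112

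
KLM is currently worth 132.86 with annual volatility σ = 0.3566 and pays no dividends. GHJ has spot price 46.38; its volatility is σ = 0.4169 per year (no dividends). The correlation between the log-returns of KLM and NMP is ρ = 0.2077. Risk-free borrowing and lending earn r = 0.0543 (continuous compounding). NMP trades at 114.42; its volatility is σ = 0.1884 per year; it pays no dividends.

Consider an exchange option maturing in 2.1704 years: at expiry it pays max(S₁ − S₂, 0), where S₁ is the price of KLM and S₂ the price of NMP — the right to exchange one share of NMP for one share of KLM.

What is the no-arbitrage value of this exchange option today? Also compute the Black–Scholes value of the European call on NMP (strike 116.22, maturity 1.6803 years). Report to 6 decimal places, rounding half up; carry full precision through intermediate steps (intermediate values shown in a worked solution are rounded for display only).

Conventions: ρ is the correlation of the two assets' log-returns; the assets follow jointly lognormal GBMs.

exchange price = 36.546587
price(NMP call K=116.22) = 15.389301

σ_eff = √(σ₁² + σ₂² − 2ρσ₁σ₂) = √(0.3566² + 0.1884² − 2·0.2077·0.3566·0.1884) = 0.367083
d₁ = (ln(S₁/S₂) + (q₂ − q₁ + σ_eff²/2)T) / (σ_eff√T) = (ln(132.86/114.42) + (0.0 − 0.0 + 0.067375)·2.1704) / 0.540797 = 0.546695
d₂ = d₁ − σ_eff√T = 0.546695 − 0.540797 = 0.005897
N(d₁) = 0.707706,  N(d₂) = 0.502353
V = S₁·e^{−q₁T}·N(d₁) − S₂·e^{−q₂T}·N(d₂) = 94.025777 − 57.479191 = 36.546587
[vanilla: NMP call K=116.22]
σ√T = 0.1884·√1.6803 = 0.244216
d₁ = (ln(S/K) + (r+σ²/2)T) / (σ√T) = (ln(114.42/116.22) + (0.0543+0.1884²/2)·1.6803) / 0.244216 = (-0.015609 + 0.121061) / 0.244216 = 0.431798
d₂ = d₁ − σ√T = 0.431798 − 0.244216 = 0.187582
e^{−rT} = 0.912798
N(d₁) = 0.667056,  N(d₂) = 0.574398
price = S·N(d₁) − K·e^{−rT}·N(d₂) = 76.324527 − 60.935226 = 15.389301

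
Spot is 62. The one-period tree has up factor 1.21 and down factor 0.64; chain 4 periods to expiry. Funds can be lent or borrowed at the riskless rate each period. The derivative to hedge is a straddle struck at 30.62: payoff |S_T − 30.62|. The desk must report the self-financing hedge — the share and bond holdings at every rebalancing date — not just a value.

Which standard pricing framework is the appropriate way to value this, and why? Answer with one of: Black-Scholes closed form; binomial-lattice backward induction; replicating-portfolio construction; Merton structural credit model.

Key observation: what is demanded is not a single number but the (Δ, B) position at each node of the 1.21/0.64 tree starting at 62; constructing those positions is the replicating-portfolio method.

framework: replicating-portfolio construction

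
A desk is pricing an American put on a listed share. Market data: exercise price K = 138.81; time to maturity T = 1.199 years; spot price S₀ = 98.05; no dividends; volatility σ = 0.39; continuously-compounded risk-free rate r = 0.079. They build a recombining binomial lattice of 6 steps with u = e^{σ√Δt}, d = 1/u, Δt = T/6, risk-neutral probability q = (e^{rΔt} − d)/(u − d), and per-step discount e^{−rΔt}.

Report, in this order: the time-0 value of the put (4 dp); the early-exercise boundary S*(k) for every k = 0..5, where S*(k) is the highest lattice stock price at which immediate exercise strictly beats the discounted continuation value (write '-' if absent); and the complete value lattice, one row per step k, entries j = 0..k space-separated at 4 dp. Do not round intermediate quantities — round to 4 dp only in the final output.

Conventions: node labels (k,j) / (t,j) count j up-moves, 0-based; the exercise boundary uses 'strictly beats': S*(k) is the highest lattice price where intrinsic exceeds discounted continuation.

price = 41.2193
boundary = - 82.3631 98.0500 82.3631 98.0500 116.7247
tree:
41.2193
56.4469 27.4155
69.6242 40.7600 15.0428
80.6931 56.4469 25.3330 5.3085
89.9912 69.6242 40.7600 10.8277 0.0000
97.8017 80.6931 56.4469 22.0853 0.0000 0.0000
104.3626 89.9912 69.6242 40.7600 0.0000 0.0000 0.0000

Δt=0.19983, u=1.19046, d=0.84001, q=0.50193, disc=e^(-rΔt)=0.98434
k=6 terminal: V=max(K-S,0) → 104.3626 89.9912 69.6242 40.7600 0.0000 0.0000 0.0000
k=5: j=0 S=41.0083 intr=97.8017 cont=95.6275 V=97.8017[EX]; j=1 S=58.1169 intr=80.6931 cont=78.5190 V=80.6931[EX]; j=2 S=82.3631 intr=56.4469 cont=54.2728 V=56.4469[EX]; j=3 S=116.7247 intr=22.0853 cont=19.9834 V=22.0853[EX]; j=4 S=165.4219 intr=0.0000 cont=0.0000 V=0.0000[hold]; j=5 S=234.4355 intr=0.0000 cont=0.0000 V=0.0000[hold]  S*(5)=116.7247
k=4: j=0 S=48.8188 intr=89.9912 cont=87.8171 V=89.9912[EX]; j=1 S=69.1858 intr=69.6242 cont=67.4500 V=69.6242[EX]; j=2 S=98.0500 intr=40.7600 cont=38.5858 V=40.7600[EX]; j=3 S=138.9562 intr=0.0000 cont=10.8277 V=10.8277[hold]; j=4 S=196.9284 intr=0.0000 cont=0.0000 V=0.0000[hold]  S*(4)=98.0500
k=3: j=0 S=58.1169 intr=80.6931 cont=78.5190 V=80.6931[EX]; j=1 S=82.3631 intr=56.4469 cont=54.2728 V=56.4469[EX]; j=2 S=116.7247 intr=22.0853 cont=25.3330 V=25.3330[hold]; j=3 S=165.4219 intr=0.0000 cont=5.3085 V=5.3085[hold]  S*(3)=82.3631
k=2: j=0 S=69.1858 intr=69.6242 cont=67.4500 V=69.6242[EX]; j=1 S=98.0500 intr=40.7600 cont=40.1904 V=40.7600[EX]; j=2 S=138.9562 intr=0.0000 cont=15.0428 V=15.0428[hold]  S*(2)=98.0500
k=1: j=0 S=82.3631 intr=56.4469 cont=54.2728 V=56.4469[EX]; j=1 S=116.7247 intr=22.0853 cont=27.4155 V=27.4155[hold]  S*(1)=82.3631
k=0: j=0 S=98.0500 intr=40.7600 cont=41.2193 V=41.2193[hold]  S*(0)=-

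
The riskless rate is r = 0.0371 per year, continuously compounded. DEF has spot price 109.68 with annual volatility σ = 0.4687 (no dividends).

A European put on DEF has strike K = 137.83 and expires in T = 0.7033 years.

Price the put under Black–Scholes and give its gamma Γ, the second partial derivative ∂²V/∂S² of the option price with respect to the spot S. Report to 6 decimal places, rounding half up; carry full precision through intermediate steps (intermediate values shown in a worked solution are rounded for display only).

σ√T = 0.4687·√0.7033 = 0.393066
d₁ = (ln(S/K) + (r+σ²/2)T) / (σ√T) = (ln(109.68/137.83) + (0.0371+0.4687²/2)·0.7033) / 0.393066 = (-0.228454 + 0.103343) / 0.393066 = -0.318296
d₂ = d₁ − σ√T = -0.318296 − 0.393066 = -0.711362
e^{−rT} = 0.974245
N(−d₁) = 0.624870,  N(−d₂) = 0.761570
Put price V = K·e^{−rT}·N(−d₂) − S·N(−d₁) = 102.263756 − 68.535712 = 33.728044
φ(d₁) = (1/√(2π))·e^{−d₁²/2} = 0.379237
Γ = φ(d₁) / (S·σ·√T) = 0.008797

price = 33.728044
Γ = 0.008797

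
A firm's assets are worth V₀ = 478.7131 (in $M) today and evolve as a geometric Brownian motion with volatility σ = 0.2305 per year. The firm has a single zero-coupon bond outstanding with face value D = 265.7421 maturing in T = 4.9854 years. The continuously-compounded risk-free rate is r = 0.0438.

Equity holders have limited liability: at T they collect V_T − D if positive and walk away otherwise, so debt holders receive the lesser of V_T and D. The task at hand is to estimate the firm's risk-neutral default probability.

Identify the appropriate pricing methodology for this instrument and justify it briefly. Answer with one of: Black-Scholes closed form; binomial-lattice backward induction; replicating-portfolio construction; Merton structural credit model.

Key observation: with the firm-asset dynamics (V₀ = 478.7131) and a single zero-coupon liability of face 265.7421 given, debt value, spread, and default probability all derive from the option view of the balance sheet.

framework: Merton structural credit model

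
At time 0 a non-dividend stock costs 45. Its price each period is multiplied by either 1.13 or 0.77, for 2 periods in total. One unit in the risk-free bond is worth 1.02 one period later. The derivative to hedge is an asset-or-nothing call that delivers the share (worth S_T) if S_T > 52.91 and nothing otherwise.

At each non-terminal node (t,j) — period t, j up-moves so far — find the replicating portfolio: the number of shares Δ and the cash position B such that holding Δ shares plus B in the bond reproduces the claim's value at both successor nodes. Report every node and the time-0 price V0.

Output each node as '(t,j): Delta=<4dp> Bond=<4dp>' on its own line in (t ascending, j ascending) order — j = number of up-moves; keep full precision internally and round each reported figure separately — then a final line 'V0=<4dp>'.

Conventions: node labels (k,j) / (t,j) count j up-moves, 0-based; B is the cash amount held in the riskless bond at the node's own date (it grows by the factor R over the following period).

(0,0): Delta=2.4149 Bond=-82.0342
(1,0): Delta=0.0000 Bond=0.0000
(1,1): Delta=3.1389 Bond=-120.4918
V0=26.6345

Arbitrage-free pricing uses the up-move probability p* = (R−d)/(u−d) = 0.6944, discounting each step at R = 1.02.
At maturity the claim pays: V(2,0)=0.0000, V(2,1)=0.0000, V(2,2)=57.4605
  t=1,j=0: stock 34.6500 → up 39.1545 (V=0.0000), down 26.6805 (V=0.0000). Price 0.0000; hedge Δ=0.0000, bond B=0.0000.
  t=1,j=1: stock 50.8500 → up 57.4605 (V=57.4605), down 39.1545 (V=0.0000). Price 39.1207; hedge Δ=3.1389, bond B=-120.4918.
  t=0,j=0: stock 45.0000 → up 50.8500 (V=39.1207), down 34.6500 (V=0.0000). Price 26.6345; hedge Δ=2.4149, bond B=-82.0342.
Check: Δ(0,0)·S0 + B(0,0) = 26.6345 = V0.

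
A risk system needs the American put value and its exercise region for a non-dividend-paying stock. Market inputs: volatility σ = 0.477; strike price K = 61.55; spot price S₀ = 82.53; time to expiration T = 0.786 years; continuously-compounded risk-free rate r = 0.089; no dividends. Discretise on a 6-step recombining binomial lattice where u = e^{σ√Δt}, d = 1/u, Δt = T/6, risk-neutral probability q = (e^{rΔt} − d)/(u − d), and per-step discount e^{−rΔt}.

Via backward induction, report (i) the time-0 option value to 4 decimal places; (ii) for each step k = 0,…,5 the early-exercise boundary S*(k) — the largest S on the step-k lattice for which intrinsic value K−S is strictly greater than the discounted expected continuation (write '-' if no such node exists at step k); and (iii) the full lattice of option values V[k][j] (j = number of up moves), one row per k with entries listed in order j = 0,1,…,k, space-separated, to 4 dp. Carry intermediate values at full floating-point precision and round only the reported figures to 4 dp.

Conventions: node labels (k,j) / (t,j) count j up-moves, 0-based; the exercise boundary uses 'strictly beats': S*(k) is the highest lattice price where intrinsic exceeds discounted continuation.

price = 3.3085
boundary = - - - - 41.3711 49.1672
tree:
3.3085
5.4328 1.1832
8.7138 2.1578 0.2001
13.5497 3.9037 0.3976 0.0000
20.1789 6.9941 0.7899 0.0000 0.0000
26.7389 12.3828 1.5692 0.0000 0.0000 0.0000
32.2587 20.1789 3.1175 0.0000 0.0000 0.0000 0.0000

params: Δt=0.13100 u=1.18844 d=0.84144 q=0.49074 e^(-rΔt)=0.98841
t_6 payoffs: 32.2587 20.1789 3.1175 0.0000 0.0000 0.0000 0.0000
t_5: node(5,0) S=34.8111 payoff=26.7389 vs cont=26.0254 → 26.7389 [stop]  node(5,1) S=49.1672 payoff=12.3828 vs cont=11.6694 → 12.3828 [stop]  node(5,2) S=69.4437 payoff=0.0000 vs cont=1.5692 → 1.5692 [wait]  node(5,3) S=98.0823 payoff=0.0000 vs cont=0.0000 → 0.0000 [wait]  node(5,4) S=138.5314 payoff=0.0000 vs cont=0.0000 → 0.0000 [wait]  node(5,5) S=195.6617 payoff=0.0000 vs cont=0.0000 → 0.0000 [wait]  ⇒ S*(5)=49.1672
t_4: node(4,0) S=41.3711 payoff=20.1789 vs cont=19.4655 → 20.1789 [stop]  node(4,1) S=58.4325 payoff=3.1175 vs cont=6.9941 → 6.9941 [wait]  node(4,2) S=82.5300 payoff=0.0000 vs cont=0.7899 → 0.7899 [wait]  node(4,3) S=116.5653 payoff=0.0000 vs cont=0.0000 → 0.0000 [wait]  node(4,4) S=164.6368 payoff=0.0000 vs cont=0.0000 → 0.0000 [wait]  ⇒ S*(4)=41.3711
t_3: node(3,0) S=49.1672 payoff=12.3828 vs cont=13.5497 → 13.5497 [wait]  node(3,1) S=69.4437 payoff=0.0000 vs cont=3.9037 → 3.9037 [wait]  node(3,2) S=98.0823 payoff=0.0000 vs cont=0.3976 → 0.3976 [wait]  node(3,3) S=138.5314 payoff=0.0000 vs cont=0.0000 → 0.0000 [wait]  ⇒ S*(3)=-
t_2: node(2,0) S=58.4325 payoff=3.1175 vs cont=8.7138 → 8.7138 [wait]  node(2,1) S=82.5300 payoff=0.0000 vs cont=2.1578 → 2.1578 [wait]  node(2,2) S=116.5653 payoff=0.0000 vs cont=0.2001 → 0.2001 [wait]  ⇒ S*(2)=-
t_1: node(1,0) S=69.4437 payoff=0.0000 vs cont=5.4328 → 5.4328 [wait]  node(1,1) S=98.0823 payoff=0.0000 vs cont=1.1832 → 1.1832 [wait]  ⇒ S*(1)=-
t_0: node(0,0) S=82.5300 payoff=0.0000 vs cont=3.3085 → 3.3085 [wait]  ⇒ S*(0)=-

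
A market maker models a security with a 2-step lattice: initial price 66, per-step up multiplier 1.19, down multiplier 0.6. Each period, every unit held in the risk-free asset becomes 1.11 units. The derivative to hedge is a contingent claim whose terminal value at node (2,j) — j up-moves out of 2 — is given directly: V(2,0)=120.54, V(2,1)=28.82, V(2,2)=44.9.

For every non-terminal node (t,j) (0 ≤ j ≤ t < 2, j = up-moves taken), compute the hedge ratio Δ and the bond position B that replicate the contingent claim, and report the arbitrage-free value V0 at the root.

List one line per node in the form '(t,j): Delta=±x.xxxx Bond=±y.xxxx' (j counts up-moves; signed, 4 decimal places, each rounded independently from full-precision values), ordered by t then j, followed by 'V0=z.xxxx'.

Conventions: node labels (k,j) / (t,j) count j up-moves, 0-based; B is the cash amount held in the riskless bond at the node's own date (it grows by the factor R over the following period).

The replicating-portfolio and risk-neutral prices coincide; use p* = (1.11−0.6)/(1.19−0.6) = 0.8644 for the latter.
Expiry values: V(2,0)=120.5400, V(2,1)=28.8200, V(2,2)=44.9000
Node (1,0) S=39.6000: V=(p*·28.8200+(1−p*)·120.5400)/1.11=37.1681; Δ=(28.8200−120.5400)/(47.1240−23.7600)=-3.9257; B=V−Δ·S=192.6257
Node (1,1) S=78.5400: V=(p*·44.9000+(1−p*)·28.8200)/1.11=38.4862; Δ=(44.9000−28.8200)/(93.4626−47.1240)=0.3470; B=V−Δ·S=11.2319
Node (0,0) S=66.0000: V=(p*·38.4862+(1−p*)·37.1681)/1.11=34.5112; Δ=(38.4862−37.1681)/(78.5400−39.6000)=0.0338; B=V−Δ·S=32.2772
Check: Δ(0,0)·S0 + B(0,0) = 34.5112 = V0.

(0,0): Delta=0.0338 Bond=32.2772
(1,0): Delta=-3.9257 Bond=192.6257
(1,1): Delta=0.3470 Bond=11.2319
V0=34.5112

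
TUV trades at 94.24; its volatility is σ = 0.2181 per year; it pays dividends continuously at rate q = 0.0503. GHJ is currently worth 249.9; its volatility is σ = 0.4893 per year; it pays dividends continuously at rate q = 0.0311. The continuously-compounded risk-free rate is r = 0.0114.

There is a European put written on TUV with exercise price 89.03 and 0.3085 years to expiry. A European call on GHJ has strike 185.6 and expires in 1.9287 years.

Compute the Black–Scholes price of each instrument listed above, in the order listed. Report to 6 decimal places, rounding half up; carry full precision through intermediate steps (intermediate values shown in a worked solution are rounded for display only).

price(TUV put K=89.03) = 2.644320
price(GHJ call K=185.6) = 86.151608

[TUV put K=89.03]
σ√T = 0.2181·√0.3085 = 0.121139
d₁ = (ln(S/K) + (r−q+σ²/2)T) / (σ√T) = (ln(94.24/89.03) + (0.0114−0.0503+0.2181²/2)·0.3085) / 0.121139 = (0.056871 − 0.004663) / 0.121139 = 0.430977
d₂ = d₁ − σ√T = 0.430977 − 0.121139 = 0.309838
e^{−rT} = 0.996489
e^{−qT} = 0.984602
N(−d₁) = 0.333243,  N(−d₂) = 0.378342
price = K·e^{−rT}·N(−d₂) − S·e^{−qT}·N(−d₁) = 33.565548 − 30.921229 = 2.644320
[GHJ call K=185.6]
σ√T = 0.4893·√1.9287 = 0.679528
d₁ = (ln(S/K) + (r−q+σ²/2)T) / (σ√T) = (ln(249.9/185.6) + (0.0114−0.0311+0.4893²/2)·1.9287) / 0.679528 = (0.297467 + 0.192884) / 0.679528 = 0.721605
d₂ = d₁ − σ√T = 0.721605 − 0.679528 = 0.042077
e^{−rT} = 0.978253
e^{−qT} = 0.941781
N(d₁) = 0.764731,  N(d₂) = 0.516781
price = S·e^{−qT}·N(d₁) − K·e^{−rT}·N(d₂) = 179.980322 − 93.828714 = 86.151608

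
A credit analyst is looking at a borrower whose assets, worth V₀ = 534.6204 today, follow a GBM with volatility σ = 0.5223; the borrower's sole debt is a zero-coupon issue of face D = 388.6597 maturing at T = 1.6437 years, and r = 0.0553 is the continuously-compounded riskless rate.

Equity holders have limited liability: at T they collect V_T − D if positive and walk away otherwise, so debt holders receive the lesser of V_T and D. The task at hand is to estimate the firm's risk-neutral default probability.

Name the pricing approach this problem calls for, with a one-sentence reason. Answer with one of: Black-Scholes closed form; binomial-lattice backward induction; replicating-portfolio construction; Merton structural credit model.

framework: Merton structural credit model

Key observation: a levered firm with one bullet debt due at 1.6437 years is the canonical structural-credit setup: equity is a call on the firm's assets struck at the face value.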